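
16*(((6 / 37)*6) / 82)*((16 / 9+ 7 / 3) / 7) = 32 / 287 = 0.11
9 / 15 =3 / 5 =0.60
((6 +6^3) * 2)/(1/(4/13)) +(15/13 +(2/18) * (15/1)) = 5438/39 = 139.44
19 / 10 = 1.90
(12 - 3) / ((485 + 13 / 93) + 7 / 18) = 5022 / 270925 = 0.02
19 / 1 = 19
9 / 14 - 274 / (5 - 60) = 4331 / 770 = 5.62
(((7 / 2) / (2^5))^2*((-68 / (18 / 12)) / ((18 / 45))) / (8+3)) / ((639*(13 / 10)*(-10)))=4165 / 280710144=0.00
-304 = -304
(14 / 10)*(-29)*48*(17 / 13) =-2548.43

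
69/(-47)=-1.47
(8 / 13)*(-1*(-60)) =480 / 13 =36.92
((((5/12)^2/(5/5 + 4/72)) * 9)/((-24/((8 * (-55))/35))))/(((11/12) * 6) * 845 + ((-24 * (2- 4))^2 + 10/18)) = 7425/66572884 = 0.00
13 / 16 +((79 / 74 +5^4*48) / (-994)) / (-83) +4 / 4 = 53142639 / 24420592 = 2.18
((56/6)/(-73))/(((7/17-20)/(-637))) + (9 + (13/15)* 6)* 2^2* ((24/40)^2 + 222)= 115096037312/9115875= 12625.89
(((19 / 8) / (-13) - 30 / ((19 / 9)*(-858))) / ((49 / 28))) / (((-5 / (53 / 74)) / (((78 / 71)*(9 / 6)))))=1722447 / 76866020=0.02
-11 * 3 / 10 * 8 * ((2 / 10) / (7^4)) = -132 / 60025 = -0.00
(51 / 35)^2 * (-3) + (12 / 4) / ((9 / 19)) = -0.04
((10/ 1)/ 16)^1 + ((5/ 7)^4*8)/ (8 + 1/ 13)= 356105/ 403368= 0.88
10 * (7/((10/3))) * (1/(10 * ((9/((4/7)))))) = 2/15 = 0.13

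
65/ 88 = 0.74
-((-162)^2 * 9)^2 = -55788550416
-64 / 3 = -21.33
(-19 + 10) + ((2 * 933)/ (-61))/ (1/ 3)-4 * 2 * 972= -7876.77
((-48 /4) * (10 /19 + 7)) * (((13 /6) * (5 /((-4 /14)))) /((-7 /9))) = -83655 /19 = -4402.89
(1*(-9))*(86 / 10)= -387 / 5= -77.40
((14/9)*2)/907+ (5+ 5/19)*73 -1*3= 59125141/155097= 381.21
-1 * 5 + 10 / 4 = -5 / 2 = -2.50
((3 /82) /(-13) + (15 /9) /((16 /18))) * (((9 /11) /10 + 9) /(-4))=-7975017 /1876160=-4.25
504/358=252/179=1.41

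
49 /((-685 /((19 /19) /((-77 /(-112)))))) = -784 /7535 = -0.10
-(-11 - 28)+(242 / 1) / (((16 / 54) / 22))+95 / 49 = 1764925 / 98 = 18009.44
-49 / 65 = -0.75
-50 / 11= -4.55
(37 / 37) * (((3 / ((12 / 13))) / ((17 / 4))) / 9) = 0.08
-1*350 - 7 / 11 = -350.64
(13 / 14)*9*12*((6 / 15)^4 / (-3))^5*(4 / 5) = -109051904 / 30040740966796875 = -0.00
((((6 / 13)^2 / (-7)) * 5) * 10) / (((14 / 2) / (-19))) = 34200 / 8281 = 4.13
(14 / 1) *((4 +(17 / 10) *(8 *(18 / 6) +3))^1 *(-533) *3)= -5585307 / 5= -1117061.40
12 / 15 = 4 / 5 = 0.80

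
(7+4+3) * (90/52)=315/13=24.23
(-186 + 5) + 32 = -149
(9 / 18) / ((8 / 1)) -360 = -5759 / 16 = -359.94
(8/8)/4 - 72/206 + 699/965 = 248423/397580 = 0.62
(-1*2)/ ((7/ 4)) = -8/ 7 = -1.14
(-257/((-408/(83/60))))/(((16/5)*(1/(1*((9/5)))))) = 21331/43520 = 0.49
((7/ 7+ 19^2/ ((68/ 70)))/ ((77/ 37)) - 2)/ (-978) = -463517/ 2560404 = -0.18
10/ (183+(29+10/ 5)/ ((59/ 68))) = 118/ 2581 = 0.05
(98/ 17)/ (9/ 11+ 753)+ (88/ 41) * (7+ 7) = 86855923/ 2889762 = 30.06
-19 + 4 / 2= -17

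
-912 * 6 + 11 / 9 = -49237 / 9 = -5470.78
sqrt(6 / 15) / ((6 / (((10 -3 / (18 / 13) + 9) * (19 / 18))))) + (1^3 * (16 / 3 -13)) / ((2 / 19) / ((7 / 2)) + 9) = -3059 / 3603 + 1919 * sqrt(10) / 3240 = 1.02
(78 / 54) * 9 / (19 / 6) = 78 / 19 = 4.11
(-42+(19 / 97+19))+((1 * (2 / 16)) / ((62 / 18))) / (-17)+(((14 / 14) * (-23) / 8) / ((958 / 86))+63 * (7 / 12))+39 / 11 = 9282259515 / 538692022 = 17.23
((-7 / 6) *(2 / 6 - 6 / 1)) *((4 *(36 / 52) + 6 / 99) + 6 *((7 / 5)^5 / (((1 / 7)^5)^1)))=43262157538222 / 12065625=3585571.20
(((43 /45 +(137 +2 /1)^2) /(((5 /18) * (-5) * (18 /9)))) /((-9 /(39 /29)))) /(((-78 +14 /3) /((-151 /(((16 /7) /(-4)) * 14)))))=-106675309 /398750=-267.52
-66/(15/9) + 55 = 77/5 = 15.40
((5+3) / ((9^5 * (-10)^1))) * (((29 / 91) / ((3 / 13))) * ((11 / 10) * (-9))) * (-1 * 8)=-5104 / 3444525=-0.00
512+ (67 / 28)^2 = 405897 / 784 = 517.73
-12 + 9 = -3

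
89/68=1.31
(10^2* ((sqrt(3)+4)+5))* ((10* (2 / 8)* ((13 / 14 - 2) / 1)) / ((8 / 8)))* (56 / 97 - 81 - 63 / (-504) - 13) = 135748125* sqrt(3) / 5432+1221733125 / 5432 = 268198.78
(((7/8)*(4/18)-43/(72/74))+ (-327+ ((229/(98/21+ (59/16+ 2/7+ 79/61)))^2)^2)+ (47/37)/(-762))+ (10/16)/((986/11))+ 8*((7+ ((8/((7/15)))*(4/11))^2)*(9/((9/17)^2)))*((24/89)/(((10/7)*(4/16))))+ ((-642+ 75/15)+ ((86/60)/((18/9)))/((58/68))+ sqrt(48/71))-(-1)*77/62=4*sqrt(213)/71+ 648169453892017123009827077944672632192179/2233778818712336069695795348598148240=290168.07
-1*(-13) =13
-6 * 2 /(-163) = 12 /163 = 0.07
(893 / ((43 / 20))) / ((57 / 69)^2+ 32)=12.71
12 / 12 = 1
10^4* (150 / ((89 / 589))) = 883500000 / 89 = 9926966.29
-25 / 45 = -5 / 9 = -0.56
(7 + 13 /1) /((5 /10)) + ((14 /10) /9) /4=7207 /180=40.04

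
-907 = -907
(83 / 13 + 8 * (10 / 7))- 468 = -40967 / 91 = -450.19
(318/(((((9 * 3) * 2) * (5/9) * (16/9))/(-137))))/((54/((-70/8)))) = 132.36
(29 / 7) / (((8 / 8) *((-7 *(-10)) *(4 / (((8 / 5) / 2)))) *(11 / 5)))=29 / 5390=0.01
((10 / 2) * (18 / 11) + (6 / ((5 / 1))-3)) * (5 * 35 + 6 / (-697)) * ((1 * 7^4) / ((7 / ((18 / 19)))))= 264315848706 / 728365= 362889.28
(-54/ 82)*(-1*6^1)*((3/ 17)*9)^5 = 2324522934/ 58214137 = 39.93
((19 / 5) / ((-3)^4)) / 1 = 19 / 405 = 0.05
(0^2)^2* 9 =0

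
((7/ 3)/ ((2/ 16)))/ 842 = 28/ 1263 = 0.02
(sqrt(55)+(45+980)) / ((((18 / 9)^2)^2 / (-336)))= -21525-21*sqrt(55)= -21680.74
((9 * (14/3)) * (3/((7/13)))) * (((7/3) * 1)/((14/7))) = 273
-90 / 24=-15 / 4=-3.75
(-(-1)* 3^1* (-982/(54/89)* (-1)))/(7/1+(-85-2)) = -43699/720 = -60.69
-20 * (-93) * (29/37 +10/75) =63116/37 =1705.84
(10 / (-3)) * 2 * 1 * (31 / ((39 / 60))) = -12400 / 39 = -317.95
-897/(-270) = 299/90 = 3.32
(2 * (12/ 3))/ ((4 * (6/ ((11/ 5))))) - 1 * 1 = -4/ 15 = -0.27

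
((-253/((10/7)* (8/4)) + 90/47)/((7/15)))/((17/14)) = -244311/1598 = -152.89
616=616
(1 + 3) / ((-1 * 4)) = -1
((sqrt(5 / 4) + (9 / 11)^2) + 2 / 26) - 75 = -73.14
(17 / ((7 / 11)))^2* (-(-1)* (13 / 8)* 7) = 454597 / 56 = 8117.80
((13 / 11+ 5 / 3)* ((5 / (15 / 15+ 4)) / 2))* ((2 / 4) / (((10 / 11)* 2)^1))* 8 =3.13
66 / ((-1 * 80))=-33 / 40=-0.82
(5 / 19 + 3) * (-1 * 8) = -496 / 19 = -26.11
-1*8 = -8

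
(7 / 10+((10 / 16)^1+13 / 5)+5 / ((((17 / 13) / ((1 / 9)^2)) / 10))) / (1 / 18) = 79.15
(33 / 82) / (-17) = -33 / 1394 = -0.02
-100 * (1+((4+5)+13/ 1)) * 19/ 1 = -43700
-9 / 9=-1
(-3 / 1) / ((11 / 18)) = -54 / 11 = -4.91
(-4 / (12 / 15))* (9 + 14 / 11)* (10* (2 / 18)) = -57.07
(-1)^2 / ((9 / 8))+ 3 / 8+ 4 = 5.26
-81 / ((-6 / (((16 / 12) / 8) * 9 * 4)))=81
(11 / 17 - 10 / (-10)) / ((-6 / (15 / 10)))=-7 / 17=-0.41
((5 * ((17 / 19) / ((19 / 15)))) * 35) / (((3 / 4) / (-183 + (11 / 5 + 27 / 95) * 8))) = -184414300 / 6859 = -26886.47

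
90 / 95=18 / 19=0.95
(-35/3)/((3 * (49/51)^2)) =-1445/343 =-4.21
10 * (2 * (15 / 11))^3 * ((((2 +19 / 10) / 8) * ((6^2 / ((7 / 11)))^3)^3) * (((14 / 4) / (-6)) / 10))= -34233510454656715.82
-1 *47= -47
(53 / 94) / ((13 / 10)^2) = 2650 / 7943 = 0.33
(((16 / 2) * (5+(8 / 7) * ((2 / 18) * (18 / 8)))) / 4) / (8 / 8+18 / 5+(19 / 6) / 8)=17760 / 8393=2.12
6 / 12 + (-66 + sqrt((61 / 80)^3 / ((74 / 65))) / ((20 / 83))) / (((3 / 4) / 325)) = -57199 / 2 + 65819 * sqrt(58682) / 14208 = -27477.30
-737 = -737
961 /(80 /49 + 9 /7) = 47089 /143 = 329.29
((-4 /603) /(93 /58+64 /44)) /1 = -2552 /1176453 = -0.00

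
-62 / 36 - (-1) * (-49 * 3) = -2677 / 18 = -148.72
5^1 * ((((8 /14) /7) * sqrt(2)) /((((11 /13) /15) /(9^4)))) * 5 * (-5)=-639697500 * sqrt(2) /539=-1678420.93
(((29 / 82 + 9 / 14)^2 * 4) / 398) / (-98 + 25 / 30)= -89232 / 868745843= -0.00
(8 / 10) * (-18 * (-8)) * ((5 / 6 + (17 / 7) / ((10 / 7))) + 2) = 13056 / 25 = 522.24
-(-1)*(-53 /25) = -53 /25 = -2.12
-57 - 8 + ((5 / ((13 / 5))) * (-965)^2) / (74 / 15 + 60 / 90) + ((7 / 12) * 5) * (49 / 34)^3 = 13722910189145 / 42919968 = 319732.54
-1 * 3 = -3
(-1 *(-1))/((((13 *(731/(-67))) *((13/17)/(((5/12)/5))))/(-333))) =7437/29068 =0.26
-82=-82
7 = 7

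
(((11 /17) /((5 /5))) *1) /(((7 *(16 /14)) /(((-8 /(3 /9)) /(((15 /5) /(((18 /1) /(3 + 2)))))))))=-198 /85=-2.33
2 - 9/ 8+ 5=47/ 8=5.88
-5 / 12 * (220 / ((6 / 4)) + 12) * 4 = -2380 / 9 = -264.44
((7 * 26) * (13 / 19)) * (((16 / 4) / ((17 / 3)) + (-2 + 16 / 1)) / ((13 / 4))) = 182000 / 323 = 563.47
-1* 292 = -292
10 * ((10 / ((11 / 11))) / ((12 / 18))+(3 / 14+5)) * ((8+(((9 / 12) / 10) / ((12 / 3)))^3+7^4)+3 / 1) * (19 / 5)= 53122351249179 / 28672000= 1852760.58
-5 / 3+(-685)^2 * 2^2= 5630695 / 3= 1876898.33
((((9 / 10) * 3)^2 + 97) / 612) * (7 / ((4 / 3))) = 0.89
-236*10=-2360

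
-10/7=-1.43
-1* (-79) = 79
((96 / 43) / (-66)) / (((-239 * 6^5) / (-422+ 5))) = -139 / 18313614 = -0.00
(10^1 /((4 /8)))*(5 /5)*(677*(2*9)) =243720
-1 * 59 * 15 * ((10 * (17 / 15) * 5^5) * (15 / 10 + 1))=-78359375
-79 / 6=-13.17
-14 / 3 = -4.67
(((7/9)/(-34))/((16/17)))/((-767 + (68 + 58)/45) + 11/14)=245/7695216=0.00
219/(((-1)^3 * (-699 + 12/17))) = 1241/3957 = 0.31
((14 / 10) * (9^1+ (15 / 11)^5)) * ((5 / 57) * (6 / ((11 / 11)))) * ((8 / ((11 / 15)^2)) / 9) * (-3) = -18554205600 / 370256249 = -50.11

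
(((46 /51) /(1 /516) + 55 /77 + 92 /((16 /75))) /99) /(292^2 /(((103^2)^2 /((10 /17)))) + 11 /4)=48076221370031 /14587944737751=3.30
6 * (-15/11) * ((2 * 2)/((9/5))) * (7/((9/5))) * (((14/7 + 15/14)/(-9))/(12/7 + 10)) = 75250/36531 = 2.06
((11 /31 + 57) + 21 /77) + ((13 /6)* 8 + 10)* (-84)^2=65786275 /341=192921.63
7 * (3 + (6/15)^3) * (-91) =-243971/125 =-1951.77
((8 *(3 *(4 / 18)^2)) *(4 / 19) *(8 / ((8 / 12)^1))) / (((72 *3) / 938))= 60032 / 4617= 13.00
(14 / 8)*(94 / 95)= 329 / 190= 1.73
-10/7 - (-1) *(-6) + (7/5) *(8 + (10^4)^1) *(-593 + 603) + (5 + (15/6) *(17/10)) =3923187/28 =140113.82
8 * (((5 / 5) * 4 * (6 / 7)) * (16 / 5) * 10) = 6144 / 7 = 877.71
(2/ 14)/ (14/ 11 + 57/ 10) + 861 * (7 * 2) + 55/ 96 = 6213226751/ 515424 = 12054.59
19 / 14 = 1.36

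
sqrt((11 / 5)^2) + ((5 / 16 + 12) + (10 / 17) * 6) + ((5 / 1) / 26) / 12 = 957793 / 53040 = 18.06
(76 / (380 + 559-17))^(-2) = 212521 / 1444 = 147.18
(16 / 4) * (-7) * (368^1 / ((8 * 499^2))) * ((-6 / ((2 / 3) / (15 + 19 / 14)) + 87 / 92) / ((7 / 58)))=10926852 / 1743007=6.27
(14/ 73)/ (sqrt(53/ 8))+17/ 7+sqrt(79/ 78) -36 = -235/ 7+28 * sqrt(106)/ 3869+sqrt(6162)/ 78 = -32.49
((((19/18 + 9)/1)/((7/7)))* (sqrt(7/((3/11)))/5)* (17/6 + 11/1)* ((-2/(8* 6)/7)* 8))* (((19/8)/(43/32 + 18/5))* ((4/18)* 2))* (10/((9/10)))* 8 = -913398400* sqrt(231)/108984771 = -127.38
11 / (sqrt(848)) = 11 * sqrt(53) / 212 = 0.38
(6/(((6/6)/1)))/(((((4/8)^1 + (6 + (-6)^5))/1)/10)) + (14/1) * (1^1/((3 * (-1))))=-217906/46617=-4.67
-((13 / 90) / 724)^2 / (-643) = 169 / 2730065860800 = 0.00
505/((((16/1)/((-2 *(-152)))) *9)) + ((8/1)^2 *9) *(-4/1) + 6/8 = -44537/36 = -1237.14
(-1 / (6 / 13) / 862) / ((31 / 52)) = -169 / 40083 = -0.00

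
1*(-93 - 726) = -819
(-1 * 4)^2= 16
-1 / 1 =-1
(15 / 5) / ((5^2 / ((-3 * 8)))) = -72 / 25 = -2.88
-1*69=-69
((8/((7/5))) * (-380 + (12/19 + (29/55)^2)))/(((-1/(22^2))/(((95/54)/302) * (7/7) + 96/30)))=6509150096072/1936575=3361166.03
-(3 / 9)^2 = -1 / 9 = -0.11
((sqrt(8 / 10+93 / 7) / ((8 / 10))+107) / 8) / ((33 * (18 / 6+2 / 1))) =0.08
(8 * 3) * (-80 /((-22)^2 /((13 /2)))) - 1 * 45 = -8565 /121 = -70.79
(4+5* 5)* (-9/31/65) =-0.13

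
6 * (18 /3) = 36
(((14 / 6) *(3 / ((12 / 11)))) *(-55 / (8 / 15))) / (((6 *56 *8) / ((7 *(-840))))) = 741125 / 512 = 1447.51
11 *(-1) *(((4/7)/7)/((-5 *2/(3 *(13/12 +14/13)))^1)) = 3707/6370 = 0.58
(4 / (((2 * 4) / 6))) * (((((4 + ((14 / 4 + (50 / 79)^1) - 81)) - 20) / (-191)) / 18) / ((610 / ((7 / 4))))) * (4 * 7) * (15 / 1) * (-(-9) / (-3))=-2156931 / 7363432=-0.29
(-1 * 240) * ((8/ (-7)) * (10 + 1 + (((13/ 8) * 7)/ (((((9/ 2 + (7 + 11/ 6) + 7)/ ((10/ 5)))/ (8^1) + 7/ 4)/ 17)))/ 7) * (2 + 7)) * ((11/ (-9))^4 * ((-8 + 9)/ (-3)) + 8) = 53399805824/ 147987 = 360841.19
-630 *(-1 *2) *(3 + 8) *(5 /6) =11550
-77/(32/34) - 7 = -1421/16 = -88.81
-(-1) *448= 448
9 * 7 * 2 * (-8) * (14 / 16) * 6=-5292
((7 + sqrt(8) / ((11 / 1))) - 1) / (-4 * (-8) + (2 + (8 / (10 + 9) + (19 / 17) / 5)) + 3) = 1615 * sqrt(2) / 334378 + 4845 / 30398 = 0.17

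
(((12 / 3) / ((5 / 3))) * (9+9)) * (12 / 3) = 864 / 5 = 172.80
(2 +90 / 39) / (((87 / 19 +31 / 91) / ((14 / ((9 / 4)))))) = 208544 / 38277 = 5.45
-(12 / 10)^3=-216 / 125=-1.73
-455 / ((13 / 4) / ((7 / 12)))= -245 / 3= -81.67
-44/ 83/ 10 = -22/ 415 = -0.05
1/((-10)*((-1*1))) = 1/10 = 0.10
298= 298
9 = 9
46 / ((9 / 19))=97.11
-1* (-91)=91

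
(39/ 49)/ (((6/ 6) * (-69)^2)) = 13/ 77763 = 0.00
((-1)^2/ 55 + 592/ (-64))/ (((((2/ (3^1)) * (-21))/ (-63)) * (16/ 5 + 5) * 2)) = -2.53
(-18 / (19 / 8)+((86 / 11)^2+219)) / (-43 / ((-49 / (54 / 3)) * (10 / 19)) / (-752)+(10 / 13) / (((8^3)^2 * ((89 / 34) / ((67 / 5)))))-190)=-547084553994567680 / 381470522901187269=-1.43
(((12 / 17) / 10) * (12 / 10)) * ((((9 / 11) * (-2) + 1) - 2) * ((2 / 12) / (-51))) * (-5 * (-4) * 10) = 464 / 3179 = 0.15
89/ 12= 7.42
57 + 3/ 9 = 172/ 3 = 57.33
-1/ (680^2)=-1/ 462400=-0.00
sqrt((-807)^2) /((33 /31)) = 8339 /11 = 758.09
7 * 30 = 210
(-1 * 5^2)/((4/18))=-225/2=-112.50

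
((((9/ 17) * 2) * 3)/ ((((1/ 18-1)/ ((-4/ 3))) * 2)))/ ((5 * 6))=108/ 1445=0.07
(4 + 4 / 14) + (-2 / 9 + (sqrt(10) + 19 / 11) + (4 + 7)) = 19.95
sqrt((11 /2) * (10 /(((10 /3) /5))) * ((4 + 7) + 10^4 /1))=3 * sqrt(367070) /2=908.79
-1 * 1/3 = -1/3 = -0.33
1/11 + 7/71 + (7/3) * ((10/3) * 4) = 220012/7029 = 31.30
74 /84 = 37 /42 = 0.88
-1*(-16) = 16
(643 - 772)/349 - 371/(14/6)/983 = -182298/343067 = -0.53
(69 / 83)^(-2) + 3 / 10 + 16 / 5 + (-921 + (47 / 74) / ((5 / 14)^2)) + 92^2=66525043007 / 8807850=7552.93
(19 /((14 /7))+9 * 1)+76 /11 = 559 /22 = 25.41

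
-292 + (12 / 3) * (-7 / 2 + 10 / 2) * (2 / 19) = -5536 / 19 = -291.37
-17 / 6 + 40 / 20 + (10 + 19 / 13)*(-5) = -4535 / 78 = -58.14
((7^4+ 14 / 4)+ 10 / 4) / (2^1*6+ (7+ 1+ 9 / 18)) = 4814 / 41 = 117.41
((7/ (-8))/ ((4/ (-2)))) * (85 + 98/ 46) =3507/ 92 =38.12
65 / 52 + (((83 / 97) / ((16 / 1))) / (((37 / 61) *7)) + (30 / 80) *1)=658261 / 401968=1.64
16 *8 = 128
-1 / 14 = -0.07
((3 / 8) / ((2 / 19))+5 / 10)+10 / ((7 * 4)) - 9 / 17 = 7407 / 1904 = 3.89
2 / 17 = 0.12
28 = 28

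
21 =21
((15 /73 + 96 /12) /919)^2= 358801 /4500665569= 0.00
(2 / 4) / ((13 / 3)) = 3 / 26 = 0.12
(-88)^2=7744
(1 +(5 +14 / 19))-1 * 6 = 14 / 19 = 0.74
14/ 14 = 1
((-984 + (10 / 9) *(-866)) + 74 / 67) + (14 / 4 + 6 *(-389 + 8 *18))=-4114411 / 1206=-3411.62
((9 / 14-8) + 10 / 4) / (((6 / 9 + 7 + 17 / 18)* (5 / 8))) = -4896 / 5425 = -0.90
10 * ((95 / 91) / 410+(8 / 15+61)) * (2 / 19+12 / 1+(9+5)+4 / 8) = 2321158607 / 141778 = 16371.78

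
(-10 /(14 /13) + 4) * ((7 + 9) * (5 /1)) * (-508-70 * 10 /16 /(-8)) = 2974985 /14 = 212498.93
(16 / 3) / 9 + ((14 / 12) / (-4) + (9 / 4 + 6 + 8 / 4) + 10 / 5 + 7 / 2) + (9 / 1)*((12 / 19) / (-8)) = 62957 / 4104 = 15.34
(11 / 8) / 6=11 / 48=0.23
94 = 94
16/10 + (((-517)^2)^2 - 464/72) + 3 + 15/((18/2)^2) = 9644860285111/135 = 71443409519.34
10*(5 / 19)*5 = 250 / 19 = 13.16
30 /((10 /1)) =3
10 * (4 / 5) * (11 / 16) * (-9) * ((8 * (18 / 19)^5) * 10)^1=-7482689280 / 2476099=-3021.97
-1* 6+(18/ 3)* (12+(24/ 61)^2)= 249042/ 3721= 66.93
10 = 10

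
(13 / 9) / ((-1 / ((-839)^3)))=7677666347 / 9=853074038.56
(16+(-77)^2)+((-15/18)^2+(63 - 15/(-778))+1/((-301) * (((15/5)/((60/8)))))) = 6008.71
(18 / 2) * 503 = 4527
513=513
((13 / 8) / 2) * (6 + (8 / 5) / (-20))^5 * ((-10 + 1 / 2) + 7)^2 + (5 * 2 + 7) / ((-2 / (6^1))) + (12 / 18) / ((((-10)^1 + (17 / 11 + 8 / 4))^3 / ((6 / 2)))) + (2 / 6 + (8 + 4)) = 15470813194429298 / 419426953125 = 36885.60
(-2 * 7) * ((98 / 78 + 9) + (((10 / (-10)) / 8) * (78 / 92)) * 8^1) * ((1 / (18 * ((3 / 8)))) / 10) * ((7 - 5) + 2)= -945224 / 121095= -7.81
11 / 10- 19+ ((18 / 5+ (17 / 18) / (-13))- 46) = -60.37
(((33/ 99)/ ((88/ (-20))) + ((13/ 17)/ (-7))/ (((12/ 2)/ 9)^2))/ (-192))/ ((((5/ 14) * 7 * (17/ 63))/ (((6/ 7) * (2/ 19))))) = 15153/ 67649120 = 0.00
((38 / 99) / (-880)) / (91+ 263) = -19 / 15420240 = -0.00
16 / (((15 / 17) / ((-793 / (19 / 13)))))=-2804048 / 285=-9838.76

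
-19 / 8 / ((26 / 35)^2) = -23275 / 5408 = -4.30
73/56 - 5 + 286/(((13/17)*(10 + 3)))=18253/728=25.07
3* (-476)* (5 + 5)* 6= -85680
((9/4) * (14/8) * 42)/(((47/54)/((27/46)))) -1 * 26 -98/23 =702771/8648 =81.26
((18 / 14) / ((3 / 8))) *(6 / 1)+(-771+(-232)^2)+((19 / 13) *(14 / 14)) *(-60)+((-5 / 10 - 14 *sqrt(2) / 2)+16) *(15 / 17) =163980625 / 3094 - 105 *sqrt(2) / 17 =52990.82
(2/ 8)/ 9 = 1/ 36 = 0.03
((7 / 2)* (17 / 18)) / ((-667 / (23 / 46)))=-119 / 48024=-0.00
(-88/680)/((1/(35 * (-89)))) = 403.12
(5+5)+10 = 20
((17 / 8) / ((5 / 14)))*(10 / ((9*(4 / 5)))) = 595 / 72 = 8.26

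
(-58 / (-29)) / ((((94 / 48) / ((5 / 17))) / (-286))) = -68640 / 799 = -85.91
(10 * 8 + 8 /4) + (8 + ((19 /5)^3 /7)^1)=85609 /875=97.84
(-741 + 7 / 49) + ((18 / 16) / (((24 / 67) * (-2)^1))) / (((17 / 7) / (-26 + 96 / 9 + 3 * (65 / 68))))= -732.80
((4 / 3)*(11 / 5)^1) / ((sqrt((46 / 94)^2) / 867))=5196.97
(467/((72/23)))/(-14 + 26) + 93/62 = 12037/864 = 13.93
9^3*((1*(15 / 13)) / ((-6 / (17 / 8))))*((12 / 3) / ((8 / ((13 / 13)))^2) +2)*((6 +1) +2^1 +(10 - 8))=-22493295 / 3328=-6758.80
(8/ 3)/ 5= 8/ 15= 0.53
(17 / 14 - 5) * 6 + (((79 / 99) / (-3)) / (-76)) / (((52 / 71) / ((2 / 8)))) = -746461921 / 32864832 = -22.71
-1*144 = -144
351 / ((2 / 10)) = 1755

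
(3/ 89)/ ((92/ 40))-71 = -145307/ 2047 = -70.99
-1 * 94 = -94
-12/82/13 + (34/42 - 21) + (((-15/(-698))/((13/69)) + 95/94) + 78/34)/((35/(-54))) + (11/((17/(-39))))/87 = -97993188487/3803117565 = -25.77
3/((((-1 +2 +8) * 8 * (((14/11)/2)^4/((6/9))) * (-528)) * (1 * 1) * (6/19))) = -25289/24893568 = -0.00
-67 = -67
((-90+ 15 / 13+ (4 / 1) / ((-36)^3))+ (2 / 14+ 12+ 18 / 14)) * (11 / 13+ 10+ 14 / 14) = -880551353 / 985608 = -893.41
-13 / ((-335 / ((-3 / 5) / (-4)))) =39 / 6700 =0.01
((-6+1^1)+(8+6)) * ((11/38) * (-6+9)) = 297/38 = 7.82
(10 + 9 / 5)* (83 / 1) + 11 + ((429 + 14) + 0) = 7167 / 5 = 1433.40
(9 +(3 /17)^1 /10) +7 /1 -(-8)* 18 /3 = 10883 /170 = 64.02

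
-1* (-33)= 33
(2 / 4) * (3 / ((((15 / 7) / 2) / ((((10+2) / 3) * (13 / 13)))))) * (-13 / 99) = -364 / 495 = -0.74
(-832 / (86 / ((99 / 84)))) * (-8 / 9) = 9152 / 903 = 10.14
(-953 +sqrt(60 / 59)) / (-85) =953 / 85- 2 * sqrt(885) / 5015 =11.20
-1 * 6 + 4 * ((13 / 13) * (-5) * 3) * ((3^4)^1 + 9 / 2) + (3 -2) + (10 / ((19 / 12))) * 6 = -96845 / 19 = -5097.11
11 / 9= 1.22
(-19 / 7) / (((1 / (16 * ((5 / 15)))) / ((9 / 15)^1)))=-304 / 35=-8.69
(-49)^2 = 2401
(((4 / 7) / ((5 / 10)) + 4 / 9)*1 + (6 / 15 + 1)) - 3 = -4 / 315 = -0.01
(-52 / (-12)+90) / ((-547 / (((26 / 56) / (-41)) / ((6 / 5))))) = 0.00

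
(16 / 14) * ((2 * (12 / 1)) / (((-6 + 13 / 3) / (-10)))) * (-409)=-471168 / 7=-67309.71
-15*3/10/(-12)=3/8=0.38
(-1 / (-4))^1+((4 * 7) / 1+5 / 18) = 1027 / 36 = 28.53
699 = 699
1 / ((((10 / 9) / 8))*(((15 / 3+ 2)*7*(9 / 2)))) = 8 / 245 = 0.03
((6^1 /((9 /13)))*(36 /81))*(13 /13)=104 /27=3.85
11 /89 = 0.12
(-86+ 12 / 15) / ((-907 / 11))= 4686 / 4535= 1.03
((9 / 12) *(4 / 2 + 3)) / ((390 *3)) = 1 / 312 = 0.00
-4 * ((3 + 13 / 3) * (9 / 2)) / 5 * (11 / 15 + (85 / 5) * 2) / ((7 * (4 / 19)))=-108889 / 175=-622.22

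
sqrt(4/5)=2* sqrt(5)/5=0.89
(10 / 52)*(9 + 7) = 40 / 13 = 3.08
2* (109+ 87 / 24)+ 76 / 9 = 8413 / 36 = 233.69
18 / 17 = 1.06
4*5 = 20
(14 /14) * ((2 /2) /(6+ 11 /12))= 12 /83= 0.14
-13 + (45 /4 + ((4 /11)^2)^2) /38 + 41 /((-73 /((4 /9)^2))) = -168624810403 /13158979416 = -12.81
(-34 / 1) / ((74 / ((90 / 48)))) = -255 / 296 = -0.86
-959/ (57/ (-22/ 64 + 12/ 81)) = 162071/ 49248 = 3.29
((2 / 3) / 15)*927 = 206 / 5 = 41.20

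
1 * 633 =633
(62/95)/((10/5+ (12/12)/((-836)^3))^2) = 1113975791916720128/6827593551675001605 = 0.16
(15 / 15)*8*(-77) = -616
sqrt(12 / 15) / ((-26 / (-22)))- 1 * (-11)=22 * sqrt(5) / 65 + 11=11.76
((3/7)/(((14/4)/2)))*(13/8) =39/98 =0.40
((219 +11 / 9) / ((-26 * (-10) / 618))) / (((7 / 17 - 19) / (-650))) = 8676205 / 474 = 18304.23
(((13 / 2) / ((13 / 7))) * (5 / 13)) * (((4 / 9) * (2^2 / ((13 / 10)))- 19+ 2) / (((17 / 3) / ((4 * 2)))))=-256060 / 8619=-29.71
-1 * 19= -19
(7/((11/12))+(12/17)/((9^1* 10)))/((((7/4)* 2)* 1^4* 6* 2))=10721/58905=0.18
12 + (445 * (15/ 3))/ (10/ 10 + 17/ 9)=20337/ 26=782.19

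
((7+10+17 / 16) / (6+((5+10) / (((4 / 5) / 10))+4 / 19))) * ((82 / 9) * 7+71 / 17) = 197543 / 31176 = 6.34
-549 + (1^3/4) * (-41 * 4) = -590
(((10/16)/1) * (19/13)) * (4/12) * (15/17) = 475/1768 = 0.27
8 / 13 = 0.62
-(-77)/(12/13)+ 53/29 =29665/348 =85.24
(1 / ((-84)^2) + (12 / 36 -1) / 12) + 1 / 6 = 785 / 7056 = 0.11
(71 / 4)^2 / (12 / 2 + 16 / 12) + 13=19699 / 352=55.96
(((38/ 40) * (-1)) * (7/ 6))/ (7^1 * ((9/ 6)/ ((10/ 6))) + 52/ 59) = -413/ 2676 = -0.15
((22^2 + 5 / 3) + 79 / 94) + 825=369845 / 282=1311.51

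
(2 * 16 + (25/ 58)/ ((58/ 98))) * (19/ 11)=56.53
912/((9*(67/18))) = 1824/67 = 27.22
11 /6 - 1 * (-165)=1001 /6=166.83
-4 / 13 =-0.31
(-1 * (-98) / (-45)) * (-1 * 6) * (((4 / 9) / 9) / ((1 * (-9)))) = -784 / 10935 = -0.07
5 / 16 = 0.31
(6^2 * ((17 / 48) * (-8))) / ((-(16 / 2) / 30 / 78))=29835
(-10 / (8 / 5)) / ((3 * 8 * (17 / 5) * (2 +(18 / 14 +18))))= -875 / 243168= -0.00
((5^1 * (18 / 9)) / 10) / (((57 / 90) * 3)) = 10 / 19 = 0.53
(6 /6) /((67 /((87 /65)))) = 87 /4355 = 0.02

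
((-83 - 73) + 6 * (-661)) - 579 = -4701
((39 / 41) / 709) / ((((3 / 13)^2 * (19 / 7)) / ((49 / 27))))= 753571 / 44737191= 0.02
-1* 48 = -48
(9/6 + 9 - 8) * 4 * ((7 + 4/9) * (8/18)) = 2680/81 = 33.09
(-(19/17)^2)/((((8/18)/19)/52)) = -802503/289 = -2776.83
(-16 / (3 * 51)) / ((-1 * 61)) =16 / 9333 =0.00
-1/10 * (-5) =0.50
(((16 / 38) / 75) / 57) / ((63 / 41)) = 328 / 5117175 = 0.00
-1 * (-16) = 16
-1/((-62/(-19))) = -0.31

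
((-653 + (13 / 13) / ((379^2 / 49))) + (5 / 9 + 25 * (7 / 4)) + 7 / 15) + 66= -14019496421 / 25855380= -542.23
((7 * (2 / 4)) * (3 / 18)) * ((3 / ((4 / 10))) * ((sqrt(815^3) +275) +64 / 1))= 11865 / 8 +28525 * sqrt(815) / 8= 103275.32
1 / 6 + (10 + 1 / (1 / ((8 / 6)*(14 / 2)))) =39 / 2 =19.50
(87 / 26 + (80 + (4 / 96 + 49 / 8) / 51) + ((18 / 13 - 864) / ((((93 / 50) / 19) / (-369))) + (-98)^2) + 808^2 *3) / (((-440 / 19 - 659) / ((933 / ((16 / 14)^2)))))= -11648473169583845 / 2131099464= -5465945.33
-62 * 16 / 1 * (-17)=16864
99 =99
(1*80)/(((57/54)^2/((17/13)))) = 440640/4693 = 93.89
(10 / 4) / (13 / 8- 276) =-0.01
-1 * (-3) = 3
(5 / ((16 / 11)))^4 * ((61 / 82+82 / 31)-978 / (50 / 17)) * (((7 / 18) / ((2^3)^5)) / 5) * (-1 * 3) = 0.33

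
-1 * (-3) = 3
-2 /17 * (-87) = 174 /17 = 10.24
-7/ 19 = -0.37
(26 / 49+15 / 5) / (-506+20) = -173 / 23814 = -0.01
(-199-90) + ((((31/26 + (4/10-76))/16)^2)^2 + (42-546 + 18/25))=-6074918436177759/18717736960000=-324.55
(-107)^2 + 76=11525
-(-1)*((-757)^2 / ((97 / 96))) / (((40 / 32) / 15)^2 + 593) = 956.38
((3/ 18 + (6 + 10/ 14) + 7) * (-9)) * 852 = -745074/ 7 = -106439.14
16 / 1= 16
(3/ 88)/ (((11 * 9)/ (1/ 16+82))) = 1313/ 46464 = 0.03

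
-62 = -62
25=25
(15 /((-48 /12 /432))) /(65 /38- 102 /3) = 20520 /409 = 50.17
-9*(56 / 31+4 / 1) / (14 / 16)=-12960 / 217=-59.72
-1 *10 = -10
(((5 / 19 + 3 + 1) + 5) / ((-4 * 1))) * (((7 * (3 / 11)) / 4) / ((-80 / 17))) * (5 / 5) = 357 / 1520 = 0.23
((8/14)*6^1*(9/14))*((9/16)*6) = 7.44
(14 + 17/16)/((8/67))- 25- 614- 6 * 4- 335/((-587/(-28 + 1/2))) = -41516079/75136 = -552.55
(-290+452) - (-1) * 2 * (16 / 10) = 826 / 5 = 165.20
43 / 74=0.58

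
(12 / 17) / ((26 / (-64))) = -384 / 221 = -1.74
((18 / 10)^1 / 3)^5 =243 / 3125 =0.08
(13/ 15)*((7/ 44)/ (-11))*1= -91/ 7260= -0.01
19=19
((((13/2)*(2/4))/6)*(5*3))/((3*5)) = 13/24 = 0.54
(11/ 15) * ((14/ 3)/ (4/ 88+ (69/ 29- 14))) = -14036/ 47475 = -0.30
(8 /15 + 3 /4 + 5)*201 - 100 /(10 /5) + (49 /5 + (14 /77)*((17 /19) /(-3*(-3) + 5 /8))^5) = 360588588924509970351 /294899683951995892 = 1222.75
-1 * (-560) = 560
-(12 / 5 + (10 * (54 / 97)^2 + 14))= -917338 / 47045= -19.50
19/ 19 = 1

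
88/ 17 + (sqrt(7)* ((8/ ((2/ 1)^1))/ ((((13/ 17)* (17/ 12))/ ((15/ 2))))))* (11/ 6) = 88/ 17 + 660* sqrt(7)/ 13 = 139.50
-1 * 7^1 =-7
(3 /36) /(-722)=-1 /8664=-0.00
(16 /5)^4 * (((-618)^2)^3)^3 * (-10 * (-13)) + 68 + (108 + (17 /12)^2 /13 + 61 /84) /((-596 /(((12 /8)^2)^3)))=16361888880869990312543493066203037045271240083150336221008718921 /6942208000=2356871024444959055180066000000000000000000000000000000.00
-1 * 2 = -2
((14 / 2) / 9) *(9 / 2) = 7 / 2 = 3.50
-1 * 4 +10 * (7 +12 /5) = 90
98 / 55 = 1.78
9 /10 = 0.90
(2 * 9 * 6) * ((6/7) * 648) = 419904/7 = 59986.29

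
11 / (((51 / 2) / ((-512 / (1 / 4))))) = -45056 / 51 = -883.45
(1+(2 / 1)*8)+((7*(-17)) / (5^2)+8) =506 / 25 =20.24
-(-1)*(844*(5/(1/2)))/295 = 1688/59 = 28.61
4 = 4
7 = 7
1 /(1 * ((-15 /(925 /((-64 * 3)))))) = 185 /576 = 0.32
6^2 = 36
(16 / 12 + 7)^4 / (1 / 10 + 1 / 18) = 31001.98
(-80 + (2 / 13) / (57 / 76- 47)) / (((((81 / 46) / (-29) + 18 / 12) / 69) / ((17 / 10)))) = -6272428647 / 962000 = -6520.20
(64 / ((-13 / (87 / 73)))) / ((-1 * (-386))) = -2784 / 183157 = -0.02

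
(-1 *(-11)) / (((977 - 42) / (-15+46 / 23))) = -13 / 85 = -0.15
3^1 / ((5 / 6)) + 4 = 38 / 5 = 7.60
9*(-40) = -360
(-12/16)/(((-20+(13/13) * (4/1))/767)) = 2301/64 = 35.95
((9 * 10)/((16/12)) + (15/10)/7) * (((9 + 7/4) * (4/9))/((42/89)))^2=1157028391/166698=6940.87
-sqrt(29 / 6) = -sqrt(174) / 6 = -2.20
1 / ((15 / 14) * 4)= 7 / 30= 0.23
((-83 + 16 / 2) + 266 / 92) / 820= -3317 / 37720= -0.09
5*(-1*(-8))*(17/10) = 68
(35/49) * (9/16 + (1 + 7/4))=265/112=2.37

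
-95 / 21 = -4.52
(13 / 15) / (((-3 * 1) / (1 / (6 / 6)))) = -13 / 45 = -0.29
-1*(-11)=11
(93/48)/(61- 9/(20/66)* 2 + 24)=155/2048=0.08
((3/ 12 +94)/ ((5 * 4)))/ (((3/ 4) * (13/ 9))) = 4.35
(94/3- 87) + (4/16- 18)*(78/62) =-29015/372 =-78.00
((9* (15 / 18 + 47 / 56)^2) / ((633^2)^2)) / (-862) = -0.00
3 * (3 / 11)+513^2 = 2894868 / 11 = 263169.82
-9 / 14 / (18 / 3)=-0.11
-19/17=-1.12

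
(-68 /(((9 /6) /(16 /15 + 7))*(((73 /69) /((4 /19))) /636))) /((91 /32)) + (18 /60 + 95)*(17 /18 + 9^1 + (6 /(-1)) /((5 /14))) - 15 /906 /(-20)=-580725673715189 /34305780600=-16927.92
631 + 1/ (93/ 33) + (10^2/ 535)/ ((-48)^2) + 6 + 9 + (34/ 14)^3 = 432964483373/ 655333056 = 660.68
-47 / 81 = -0.58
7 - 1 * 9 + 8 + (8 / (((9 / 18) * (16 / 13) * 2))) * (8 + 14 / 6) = 439 / 6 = 73.17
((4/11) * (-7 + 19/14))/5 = -158/385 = -0.41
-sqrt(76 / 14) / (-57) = sqrt(266) / 399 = 0.04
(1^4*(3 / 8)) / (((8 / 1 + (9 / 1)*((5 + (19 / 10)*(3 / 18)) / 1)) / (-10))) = -75 / 1117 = -0.07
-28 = -28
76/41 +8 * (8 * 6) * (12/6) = 31564/41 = 769.85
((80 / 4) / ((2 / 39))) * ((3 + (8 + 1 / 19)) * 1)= 81900 / 19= 4310.53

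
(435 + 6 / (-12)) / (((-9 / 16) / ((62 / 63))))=-431024 / 567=-760.18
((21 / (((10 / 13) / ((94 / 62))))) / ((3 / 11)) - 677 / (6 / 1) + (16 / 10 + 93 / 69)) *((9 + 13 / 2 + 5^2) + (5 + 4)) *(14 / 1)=103463976 / 3565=29022.15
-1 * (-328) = 328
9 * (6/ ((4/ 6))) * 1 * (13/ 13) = 81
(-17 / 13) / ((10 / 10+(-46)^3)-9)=0.00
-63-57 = -120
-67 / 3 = -22.33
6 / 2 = 3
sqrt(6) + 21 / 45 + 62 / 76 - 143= -80779 / 570 + sqrt(6)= -139.27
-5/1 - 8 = -13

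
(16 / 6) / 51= 8 / 153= 0.05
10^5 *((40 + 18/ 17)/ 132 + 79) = 4449350000/ 561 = 7931105.17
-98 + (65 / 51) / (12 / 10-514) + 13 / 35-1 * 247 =-1577286743 / 4576740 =-344.63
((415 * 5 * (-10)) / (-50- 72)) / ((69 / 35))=363125 / 4209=86.27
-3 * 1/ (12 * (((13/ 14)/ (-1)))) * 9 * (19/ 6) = 399/ 52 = 7.67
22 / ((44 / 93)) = 46.50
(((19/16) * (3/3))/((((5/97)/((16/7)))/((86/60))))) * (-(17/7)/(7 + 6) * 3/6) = -1347233/191100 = -7.05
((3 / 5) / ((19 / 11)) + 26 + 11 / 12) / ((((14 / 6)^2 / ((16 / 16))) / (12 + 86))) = 93243 / 190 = 490.75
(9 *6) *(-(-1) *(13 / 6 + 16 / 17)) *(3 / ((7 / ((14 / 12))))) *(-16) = -22824 / 17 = -1342.59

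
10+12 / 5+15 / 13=881 / 65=13.55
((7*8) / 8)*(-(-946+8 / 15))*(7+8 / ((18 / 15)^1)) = 4070234 / 45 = 90449.64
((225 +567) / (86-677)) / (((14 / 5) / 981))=-647460 / 1379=-469.51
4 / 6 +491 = 1475 / 3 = 491.67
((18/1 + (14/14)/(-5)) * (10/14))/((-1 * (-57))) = 89/399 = 0.22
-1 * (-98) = 98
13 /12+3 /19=283 /228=1.24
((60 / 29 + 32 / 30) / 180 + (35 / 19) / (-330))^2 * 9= 9382440769 / 7438983502500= 0.00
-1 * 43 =-43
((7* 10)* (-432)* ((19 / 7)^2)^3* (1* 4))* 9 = -7316575413120 / 16807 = -435329054.15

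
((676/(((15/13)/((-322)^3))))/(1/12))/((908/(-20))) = 1173593389696/227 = 5170014932.58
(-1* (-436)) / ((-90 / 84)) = -6104 / 15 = -406.93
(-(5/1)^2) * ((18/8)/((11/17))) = -86.93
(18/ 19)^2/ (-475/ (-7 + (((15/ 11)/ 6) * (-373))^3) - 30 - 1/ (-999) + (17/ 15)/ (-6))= -6998915372586120/ 235404329157640939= -0.03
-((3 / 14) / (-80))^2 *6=-27 / 627200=-0.00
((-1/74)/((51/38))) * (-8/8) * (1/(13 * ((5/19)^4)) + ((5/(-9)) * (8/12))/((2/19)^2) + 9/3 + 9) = -44902529/827921250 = -0.05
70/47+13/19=1941/893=2.17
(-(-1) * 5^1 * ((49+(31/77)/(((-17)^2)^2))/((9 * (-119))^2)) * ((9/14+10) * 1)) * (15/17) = 195639957650/97537092233427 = 0.00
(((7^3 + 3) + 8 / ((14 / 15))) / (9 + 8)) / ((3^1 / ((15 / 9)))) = 730 / 63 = 11.59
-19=-19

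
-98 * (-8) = 784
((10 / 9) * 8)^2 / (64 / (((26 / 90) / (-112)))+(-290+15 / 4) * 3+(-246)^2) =332800 / 146766897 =0.00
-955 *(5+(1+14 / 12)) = -41065 / 6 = -6844.17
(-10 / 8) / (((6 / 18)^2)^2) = -405 / 4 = -101.25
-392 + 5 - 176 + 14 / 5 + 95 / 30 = -16711 / 30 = -557.03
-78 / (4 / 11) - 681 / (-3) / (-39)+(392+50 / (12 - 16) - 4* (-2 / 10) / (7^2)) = 1521116 / 9555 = 159.20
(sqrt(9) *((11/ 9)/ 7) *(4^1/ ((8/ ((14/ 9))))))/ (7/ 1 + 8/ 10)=55/ 1053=0.05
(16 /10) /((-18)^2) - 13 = -5263 /405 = -13.00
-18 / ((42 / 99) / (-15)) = 4455 / 7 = 636.43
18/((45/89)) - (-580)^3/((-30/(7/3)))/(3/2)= -10116882.92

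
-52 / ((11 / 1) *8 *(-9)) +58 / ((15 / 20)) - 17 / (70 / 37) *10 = -17267 / 1386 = -12.46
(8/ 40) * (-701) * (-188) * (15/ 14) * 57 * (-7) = -11267874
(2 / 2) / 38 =1 / 38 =0.03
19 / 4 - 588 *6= -14093 / 4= -3523.25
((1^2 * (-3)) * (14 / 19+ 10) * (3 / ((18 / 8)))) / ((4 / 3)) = -612 / 19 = -32.21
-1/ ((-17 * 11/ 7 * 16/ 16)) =0.04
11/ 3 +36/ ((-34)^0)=119/ 3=39.67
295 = 295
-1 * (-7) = 7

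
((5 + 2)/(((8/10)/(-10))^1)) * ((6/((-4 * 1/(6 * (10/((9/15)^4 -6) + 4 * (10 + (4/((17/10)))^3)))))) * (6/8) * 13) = 16682923837125/24034396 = 694127.03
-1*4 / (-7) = 4 / 7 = 0.57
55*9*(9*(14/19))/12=273.55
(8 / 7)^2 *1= 64 / 49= 1.31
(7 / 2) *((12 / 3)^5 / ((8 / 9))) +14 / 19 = 76622 / 19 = 4032.74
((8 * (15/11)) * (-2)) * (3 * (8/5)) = -104.73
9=9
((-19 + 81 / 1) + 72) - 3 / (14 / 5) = 1861 / 14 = 132.93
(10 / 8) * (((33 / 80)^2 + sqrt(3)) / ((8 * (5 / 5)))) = 1089 / 40960 + 5 * sqrt(3) / 32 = 0.30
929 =929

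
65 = 65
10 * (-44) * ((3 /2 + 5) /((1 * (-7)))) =2860 /7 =408.57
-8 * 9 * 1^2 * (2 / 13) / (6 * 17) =-24 / 221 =-0.11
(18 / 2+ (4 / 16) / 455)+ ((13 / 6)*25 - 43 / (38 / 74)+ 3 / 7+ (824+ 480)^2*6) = 1058404845607 / 103740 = 10202475.86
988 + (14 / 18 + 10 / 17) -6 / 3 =151067 / 153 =987.37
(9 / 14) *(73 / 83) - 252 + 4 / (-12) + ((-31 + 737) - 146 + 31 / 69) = 24749453 / 80178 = 308.68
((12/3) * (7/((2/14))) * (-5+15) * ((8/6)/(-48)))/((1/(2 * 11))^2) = -237160/9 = -26351.11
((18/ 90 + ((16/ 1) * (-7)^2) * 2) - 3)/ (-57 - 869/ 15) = -11739/ 862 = -13.62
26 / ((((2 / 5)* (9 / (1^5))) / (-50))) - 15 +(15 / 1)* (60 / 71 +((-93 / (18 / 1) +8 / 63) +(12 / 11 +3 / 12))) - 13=-85006381 / 196812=-431.92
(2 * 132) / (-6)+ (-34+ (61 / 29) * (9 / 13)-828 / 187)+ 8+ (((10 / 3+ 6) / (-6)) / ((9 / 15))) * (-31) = 14083409 / 1903473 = 7.40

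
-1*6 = -6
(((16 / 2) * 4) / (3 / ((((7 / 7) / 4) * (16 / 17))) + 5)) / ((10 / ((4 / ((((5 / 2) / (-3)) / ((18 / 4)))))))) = -6912 / 1775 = -3.89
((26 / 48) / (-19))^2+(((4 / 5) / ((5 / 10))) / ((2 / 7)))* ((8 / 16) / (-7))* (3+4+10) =-7068979 / 1039680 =-6.80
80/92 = 20/23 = 0.87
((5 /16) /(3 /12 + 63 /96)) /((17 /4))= 40 /493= 0.08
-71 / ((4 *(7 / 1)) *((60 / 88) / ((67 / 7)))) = -52327 / 1470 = -35.60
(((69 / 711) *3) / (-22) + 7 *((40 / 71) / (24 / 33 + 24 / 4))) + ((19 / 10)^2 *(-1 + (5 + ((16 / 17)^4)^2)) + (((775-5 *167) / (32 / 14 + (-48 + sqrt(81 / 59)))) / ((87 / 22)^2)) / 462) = 3080 *sqrt(59) / 5077647671 + 125432128431612293466460347467 / 7277400769468853585766167370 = 17.24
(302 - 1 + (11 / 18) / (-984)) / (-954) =-5331301 / 16897248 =-0.32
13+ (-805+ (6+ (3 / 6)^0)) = -785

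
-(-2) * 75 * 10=1500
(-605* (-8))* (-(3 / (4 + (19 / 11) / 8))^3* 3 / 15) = -348.79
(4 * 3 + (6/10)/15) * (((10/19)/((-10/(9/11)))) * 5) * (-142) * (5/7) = 54954/209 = 262.94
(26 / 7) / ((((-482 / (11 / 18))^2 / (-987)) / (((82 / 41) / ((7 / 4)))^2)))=-591448 / 76841163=-0.01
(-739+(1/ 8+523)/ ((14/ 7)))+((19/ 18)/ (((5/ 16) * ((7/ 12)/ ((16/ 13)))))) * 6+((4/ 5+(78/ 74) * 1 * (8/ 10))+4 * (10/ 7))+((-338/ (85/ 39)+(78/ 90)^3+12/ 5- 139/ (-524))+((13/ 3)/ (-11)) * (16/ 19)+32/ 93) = -1519142868092675503/ 2623403376594000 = -579.07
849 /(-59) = -849 /59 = -14.39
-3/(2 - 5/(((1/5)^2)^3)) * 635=635/26041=0.02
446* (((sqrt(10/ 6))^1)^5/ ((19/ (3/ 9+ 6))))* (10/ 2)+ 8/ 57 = 8/ 57+ 55750* sqrt(15)/ 81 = 2665.80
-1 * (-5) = 5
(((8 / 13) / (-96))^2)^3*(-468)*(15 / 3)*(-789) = 1315 / 10265508864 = 0.00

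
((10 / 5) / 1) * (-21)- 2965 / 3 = -3091 / 3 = -1030.33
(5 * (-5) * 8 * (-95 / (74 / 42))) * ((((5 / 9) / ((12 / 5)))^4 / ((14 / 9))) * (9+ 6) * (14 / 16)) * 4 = 32470703125 / 31072896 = 1044.98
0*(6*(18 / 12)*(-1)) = 0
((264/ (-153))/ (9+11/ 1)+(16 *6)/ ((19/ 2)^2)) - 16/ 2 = -646462/ 92055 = -7.02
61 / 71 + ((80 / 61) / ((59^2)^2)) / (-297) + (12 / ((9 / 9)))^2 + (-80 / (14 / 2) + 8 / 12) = 14630884834432421 / 109106523930789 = 134.10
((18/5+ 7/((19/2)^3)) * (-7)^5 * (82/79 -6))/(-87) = -815254863248/235709535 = -3458.73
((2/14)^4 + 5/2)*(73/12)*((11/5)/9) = 9641621/2593080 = 3.72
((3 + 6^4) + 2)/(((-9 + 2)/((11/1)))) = -14311/7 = -2044.43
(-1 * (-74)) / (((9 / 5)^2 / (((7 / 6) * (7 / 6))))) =45325 / 1458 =31.09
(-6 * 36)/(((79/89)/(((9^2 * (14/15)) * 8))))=-58133376/395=-147173.10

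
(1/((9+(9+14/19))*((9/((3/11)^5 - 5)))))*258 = -328847402/43000617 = -7.65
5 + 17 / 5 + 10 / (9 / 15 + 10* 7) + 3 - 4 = 13311 / 1765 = 7.54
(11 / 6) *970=5335 / 3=1778.33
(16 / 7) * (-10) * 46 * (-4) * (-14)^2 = 824320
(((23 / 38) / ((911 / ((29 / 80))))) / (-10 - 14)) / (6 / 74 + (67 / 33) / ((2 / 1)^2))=-11803 / 692360000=-0.00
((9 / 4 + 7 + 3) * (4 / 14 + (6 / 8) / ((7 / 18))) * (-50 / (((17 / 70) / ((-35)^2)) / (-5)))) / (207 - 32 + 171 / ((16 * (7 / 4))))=16281781250 / 86207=188868.44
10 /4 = 5 /2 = 2.50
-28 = -28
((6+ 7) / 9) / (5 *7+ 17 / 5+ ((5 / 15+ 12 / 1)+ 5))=65 / 2508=0.03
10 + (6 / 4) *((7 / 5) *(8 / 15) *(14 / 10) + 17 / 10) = 7059 / 500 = 14.12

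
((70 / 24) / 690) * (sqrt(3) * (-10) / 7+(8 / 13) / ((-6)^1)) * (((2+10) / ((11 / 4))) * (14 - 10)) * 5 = -400 * sqrt(3) / 759 - 1120 / 29601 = -0.95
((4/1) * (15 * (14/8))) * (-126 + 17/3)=-12635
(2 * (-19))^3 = -54872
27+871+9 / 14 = 12581 / 14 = 898.64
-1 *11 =-11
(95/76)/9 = 5/36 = 0.14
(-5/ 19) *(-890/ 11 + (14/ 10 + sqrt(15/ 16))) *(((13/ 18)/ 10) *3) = 56849/ 12540 -13 *sqrt(15)/ 912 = 4.48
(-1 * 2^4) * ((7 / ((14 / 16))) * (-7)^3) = 43904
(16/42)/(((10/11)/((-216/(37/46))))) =-145728/1295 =-112.53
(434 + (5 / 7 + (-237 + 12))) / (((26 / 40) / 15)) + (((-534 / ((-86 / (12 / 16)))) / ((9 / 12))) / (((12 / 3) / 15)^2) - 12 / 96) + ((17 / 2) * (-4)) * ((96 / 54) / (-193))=535819002415 / 108750096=4927.07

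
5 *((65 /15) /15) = 13 /9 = 1.44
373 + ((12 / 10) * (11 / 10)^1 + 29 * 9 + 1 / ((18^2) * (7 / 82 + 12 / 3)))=172394287 / 271350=635.32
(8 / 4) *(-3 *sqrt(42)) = -6 *sqrt(42) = -38.88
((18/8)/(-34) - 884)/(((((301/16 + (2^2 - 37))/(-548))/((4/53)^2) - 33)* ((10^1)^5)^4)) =16471921/53016903906250000000000000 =0.00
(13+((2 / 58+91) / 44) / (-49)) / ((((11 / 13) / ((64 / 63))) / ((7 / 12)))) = 3829904 / 422037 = 9.07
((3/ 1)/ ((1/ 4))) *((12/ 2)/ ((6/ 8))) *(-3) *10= -2880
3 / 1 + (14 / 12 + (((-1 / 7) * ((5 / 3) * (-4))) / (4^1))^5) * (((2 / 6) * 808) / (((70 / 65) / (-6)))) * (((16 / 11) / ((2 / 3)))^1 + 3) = -951245830595 / 104825259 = -9074.59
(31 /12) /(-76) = -31 /912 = -0.03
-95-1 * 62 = -157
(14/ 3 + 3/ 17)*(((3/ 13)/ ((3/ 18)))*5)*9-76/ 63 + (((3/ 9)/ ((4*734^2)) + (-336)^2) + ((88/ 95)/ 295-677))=7278053341660284077/ 64682560479600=112519.56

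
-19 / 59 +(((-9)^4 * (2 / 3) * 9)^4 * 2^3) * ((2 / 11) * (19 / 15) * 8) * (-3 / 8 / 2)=-21536779029495809875093 / 3245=-6636911873496397496.18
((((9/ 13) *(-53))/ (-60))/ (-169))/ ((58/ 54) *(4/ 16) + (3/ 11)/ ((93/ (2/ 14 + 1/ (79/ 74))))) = -809543889/ 60781026605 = -0.01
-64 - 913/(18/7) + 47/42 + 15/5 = -26141/63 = -414.94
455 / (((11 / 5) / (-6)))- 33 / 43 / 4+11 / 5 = -11720003 / 9460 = -1238.90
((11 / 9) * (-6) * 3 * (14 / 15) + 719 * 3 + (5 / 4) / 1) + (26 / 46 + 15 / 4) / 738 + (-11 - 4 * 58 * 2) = 564461039 / 339480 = 1662.72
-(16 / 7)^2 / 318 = -128 / 7791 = -0.02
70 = 70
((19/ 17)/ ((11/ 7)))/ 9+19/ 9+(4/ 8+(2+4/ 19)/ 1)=313417/ 63954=4.90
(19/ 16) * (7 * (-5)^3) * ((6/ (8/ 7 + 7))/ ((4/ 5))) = -30625/ 32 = -957.03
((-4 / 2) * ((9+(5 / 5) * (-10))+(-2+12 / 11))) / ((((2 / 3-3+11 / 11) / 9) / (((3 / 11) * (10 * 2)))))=-17010 / 121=-140.58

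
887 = 887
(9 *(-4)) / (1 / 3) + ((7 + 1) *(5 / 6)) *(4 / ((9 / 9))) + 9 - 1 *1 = -220 / 3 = -73.33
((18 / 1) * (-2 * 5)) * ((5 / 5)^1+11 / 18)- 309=-599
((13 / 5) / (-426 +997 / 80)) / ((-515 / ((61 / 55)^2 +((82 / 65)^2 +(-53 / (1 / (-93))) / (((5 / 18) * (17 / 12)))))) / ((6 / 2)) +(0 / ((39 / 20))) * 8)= 5226292434288 / 11390158476125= 0.46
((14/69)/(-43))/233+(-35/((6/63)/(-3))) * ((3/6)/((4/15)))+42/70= 114358738433/55304880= 2067.79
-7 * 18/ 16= -7.88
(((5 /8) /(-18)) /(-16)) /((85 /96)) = 1 /408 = 0.00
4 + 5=9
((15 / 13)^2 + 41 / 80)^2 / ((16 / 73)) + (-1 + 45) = 174050659593 / 2924646400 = 59.51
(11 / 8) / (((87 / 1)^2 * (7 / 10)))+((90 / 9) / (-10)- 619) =-131397785 / 211932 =-620.00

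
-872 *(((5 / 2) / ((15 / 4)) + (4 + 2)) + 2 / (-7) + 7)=-245032 / 21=-11668.19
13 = 13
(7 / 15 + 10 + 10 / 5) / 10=187 / 150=1.25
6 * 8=48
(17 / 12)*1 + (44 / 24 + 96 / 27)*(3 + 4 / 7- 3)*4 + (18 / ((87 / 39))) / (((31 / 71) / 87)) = 12667475 / 7812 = 1621.54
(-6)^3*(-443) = 95688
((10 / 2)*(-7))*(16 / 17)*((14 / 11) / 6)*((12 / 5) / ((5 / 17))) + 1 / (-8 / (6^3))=-4621 / 55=-84.02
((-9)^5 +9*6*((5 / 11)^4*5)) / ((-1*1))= 59037.47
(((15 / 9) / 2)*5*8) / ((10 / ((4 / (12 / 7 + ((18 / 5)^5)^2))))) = 683593750 / 18745040830401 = 0.00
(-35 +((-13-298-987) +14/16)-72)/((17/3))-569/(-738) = -12396239/50184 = -247.02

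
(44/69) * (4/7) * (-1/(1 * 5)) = -176/2415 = -0.07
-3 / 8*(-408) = 153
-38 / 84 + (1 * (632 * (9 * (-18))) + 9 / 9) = -4300105 / 42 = -102383.45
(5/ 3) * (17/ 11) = 2.58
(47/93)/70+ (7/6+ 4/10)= 5123/3255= 1.57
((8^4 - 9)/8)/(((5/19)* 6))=77653/240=323.55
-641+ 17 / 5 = -3188 / 5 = -637.60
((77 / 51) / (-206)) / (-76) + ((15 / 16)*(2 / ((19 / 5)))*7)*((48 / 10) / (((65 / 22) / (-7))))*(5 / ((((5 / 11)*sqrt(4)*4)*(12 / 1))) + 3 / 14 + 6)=-5160771077 / 20759856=-248.59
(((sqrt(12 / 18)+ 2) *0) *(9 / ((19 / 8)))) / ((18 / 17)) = 0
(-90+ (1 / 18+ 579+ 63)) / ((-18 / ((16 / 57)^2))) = -33472 / 13851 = -2.42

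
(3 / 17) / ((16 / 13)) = 39 / 272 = 0.14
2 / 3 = 0.67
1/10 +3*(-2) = -59/10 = -5.90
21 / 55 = 0.38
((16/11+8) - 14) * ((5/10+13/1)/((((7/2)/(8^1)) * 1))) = -140.26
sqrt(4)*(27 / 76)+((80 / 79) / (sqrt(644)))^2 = 27190427 / 38182438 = 0.71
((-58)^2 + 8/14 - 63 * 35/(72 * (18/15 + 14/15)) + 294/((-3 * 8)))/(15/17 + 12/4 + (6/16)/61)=6202955495/7226016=858.42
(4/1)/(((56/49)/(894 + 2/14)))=6259/2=3129.50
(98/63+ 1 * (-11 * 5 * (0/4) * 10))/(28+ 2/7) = 49/891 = 0.05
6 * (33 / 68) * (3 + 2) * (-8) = -1980 / 17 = -116.47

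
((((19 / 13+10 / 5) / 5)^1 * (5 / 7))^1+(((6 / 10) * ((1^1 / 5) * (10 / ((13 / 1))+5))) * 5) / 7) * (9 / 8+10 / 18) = 605 / 364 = 1.66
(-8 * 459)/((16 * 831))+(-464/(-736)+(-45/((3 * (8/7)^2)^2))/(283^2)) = 0.35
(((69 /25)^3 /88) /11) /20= 328509 /302500000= 0.00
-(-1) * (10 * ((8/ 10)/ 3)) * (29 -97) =-544/ 3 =-181.33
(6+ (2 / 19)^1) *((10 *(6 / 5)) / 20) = 3.66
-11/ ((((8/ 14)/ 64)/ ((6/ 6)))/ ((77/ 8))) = -11858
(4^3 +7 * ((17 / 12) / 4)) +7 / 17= 54583 / 816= 66.89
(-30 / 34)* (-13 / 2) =5.74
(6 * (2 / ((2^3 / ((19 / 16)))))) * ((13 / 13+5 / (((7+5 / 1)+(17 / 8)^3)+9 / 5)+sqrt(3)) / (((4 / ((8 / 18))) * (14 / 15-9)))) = -95 * sqrt(3) / 3872-6905835 / 231905696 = -0.07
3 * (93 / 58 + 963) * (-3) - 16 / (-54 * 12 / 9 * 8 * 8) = -72507283 / 8352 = -8681.43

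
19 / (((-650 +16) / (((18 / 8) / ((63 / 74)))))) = -703 / 8876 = -0.08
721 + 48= 769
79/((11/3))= 237/11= 21.55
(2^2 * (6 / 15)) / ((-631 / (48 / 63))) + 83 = 83.00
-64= -64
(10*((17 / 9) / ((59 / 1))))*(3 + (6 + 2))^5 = 27378670 / 531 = 51560.58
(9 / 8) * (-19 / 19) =-9 / 8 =-1.12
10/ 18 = 5/ 9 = 0.56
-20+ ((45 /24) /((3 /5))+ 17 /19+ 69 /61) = -137681 /9272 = -14.85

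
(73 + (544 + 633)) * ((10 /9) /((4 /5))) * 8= 125000 /9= 13888.89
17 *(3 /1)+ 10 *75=801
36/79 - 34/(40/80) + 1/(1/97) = 2327/79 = 29.46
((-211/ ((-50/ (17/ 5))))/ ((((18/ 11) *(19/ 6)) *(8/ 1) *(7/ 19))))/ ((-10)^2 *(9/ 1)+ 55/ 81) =1065339/ 1021370000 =0.00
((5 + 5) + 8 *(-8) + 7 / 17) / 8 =-911 / 136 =-6.70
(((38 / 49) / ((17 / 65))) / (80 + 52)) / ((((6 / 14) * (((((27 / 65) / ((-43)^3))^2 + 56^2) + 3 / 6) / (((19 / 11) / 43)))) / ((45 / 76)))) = 3835358397593125 / 9649505485410122923668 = 0.00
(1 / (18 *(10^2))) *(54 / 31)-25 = -77497 / 3100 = -25.00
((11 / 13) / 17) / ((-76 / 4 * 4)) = -0.00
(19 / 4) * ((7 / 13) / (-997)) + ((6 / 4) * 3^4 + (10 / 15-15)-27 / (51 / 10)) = 269348719 / 2644044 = 101.87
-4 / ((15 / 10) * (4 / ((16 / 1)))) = -10.67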